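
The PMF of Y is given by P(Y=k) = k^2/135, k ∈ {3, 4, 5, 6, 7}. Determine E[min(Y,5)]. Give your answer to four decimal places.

E[min(Y,5)] = Σ min(y,5)·P(Y=y)
 = 3·1/15 + 4·16/135 + 5·5/27 + 5·4/15 + 5·49/135
 = 1/5 + 64/135 + 25/27 + 4/3 + 49/27
 = 641/135

4.7481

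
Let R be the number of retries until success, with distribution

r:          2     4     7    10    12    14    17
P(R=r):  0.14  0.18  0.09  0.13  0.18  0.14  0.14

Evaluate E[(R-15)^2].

E[(R-15)^2] = Σ (r-15)^2·P(R=r)
 = 169·0.14 + 121·0.18 + 64·0.09 + 25·0.13 + 9·0.18 + 1·0.14 + 4·0.14
 = 23.66 + 21.78 + 5.76 + 3.25 + 1.62 + 0.14 + 0.56
 = 56.77

56.77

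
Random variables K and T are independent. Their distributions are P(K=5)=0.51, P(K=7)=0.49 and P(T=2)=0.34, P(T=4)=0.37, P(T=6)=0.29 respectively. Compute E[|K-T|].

E[|K-T|] = Σ_k Σ_t |k-t| · P(K=k)P(T=t)
 = 3·0.1734 + 1·0.1887 + 1·0.1479 + 5·0.1666 + 3·0.1813 + 1·0.1421
 = 0.5202 + 0.1887 + 0.1479 + 0.833 + 0.5439 + 0.1421
 = 2.3758

2.3758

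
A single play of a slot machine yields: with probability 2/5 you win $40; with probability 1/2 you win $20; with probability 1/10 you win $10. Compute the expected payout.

E[payout] = 40·2/5 + 20·1/2 + 10·1/10
 = 16 + 10 + 1
 = 27

27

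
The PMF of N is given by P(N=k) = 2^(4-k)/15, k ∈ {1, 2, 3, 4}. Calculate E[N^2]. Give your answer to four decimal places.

E[N^2] = Σ n^2·P(N=n)
 = 1·8/15 + 4·4/15 + 9·2/15 + 16·1/15
 = 8/15 + 16/15 + 6/5 + 16/15
 = 58/15

3.8667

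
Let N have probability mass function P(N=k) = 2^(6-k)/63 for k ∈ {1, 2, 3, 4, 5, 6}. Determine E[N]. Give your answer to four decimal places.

1.9048

E[N] = Σ n·P(N=n)
 = 1·32/63 + 2·16/63 + 3·8/63 + 4·4/63 + 5·2/63 + 6·1/63
 = 32/63 + 32/63 + 8/21 + 16/63 + 10/63 + 2/21
 = 40/21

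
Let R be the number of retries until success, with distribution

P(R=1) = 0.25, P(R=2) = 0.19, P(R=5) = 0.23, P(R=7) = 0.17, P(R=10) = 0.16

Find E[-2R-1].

-10.14

E[-2R-1] = Σ (-2r-1)·P(R=r)
 = (-3)·0.25 + (-5)·0.19 + (-11)·0.23 + (-15)·0.17 + (-21)·0.16
 = (-0.75) + (-0.95) + (-2.53) + (-2.55) + (-3.36)
 = -10.14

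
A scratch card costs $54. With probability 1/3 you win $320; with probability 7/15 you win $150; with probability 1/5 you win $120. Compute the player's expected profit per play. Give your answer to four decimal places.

E[payout] = 320·1/3 + 150·7/15 + 120·1/5
 = 320/3 + 70 + 24
 = 602/3
Net = 602/3 - 54 = 440/3

146.6667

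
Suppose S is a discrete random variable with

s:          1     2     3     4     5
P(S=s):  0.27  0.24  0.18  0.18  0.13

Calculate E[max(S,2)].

2.93

E[max(S,2)] = Σ max(s,2)·P(S=s)
 = 2·0.27 + 2·0.24 + 3·0.18 + 4·0.18 + 5·0.13
 = 0.54 + 0.48 + 0.54 + 0.72 + 0.65
 = 2.93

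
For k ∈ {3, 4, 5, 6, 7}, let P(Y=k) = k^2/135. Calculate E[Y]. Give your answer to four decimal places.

E[Y] = Σ y·P(Y=y)
 = 3·1/15 + 4·16/135 + 5·5/27 + 6·4/15 + 7·49/135
 = 1/5 + 64/135 + 25/27 + 8/5 + 343/135
 = 155/27

5.7407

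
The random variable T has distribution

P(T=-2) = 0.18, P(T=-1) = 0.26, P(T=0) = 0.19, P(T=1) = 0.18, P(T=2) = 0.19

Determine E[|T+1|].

E[|T+1|] = Σ |t+1|·P(T=t)
 = 1·0.18 + 0·0.26 + 1·0.19 + 2·0.18 + 3·0.19
 = 0.18 + 0 + 0.19 + 0.36 + 0.57
 = 1.3

1.3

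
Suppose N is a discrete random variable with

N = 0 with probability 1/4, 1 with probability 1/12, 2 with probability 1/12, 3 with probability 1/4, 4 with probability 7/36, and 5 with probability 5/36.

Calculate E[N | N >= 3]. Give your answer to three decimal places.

P(N >= 3) = 1/4 + 7/36 + 5/36 = 7/12.
E[N | N >= 3] = [3·1/4 + 4·7/36 + 5·5/36] / (7/12)
 = 20/9 / (7/12)
 = 80/21

3.810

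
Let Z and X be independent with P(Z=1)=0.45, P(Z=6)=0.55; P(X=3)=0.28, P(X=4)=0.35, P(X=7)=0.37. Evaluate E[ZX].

18.1125

E[ZX] = Σ_z Σ_x zx · P(Z=z)P(X=x)
 = 3·0.126 + 4·0.1575 + 7·0.1665 + 18·0.154 + 24·0.1925 + 42·0.2035
 = 0.378 + 0.63 + 1.1655 + 2.772 + 4.62 + 8.547
 = 18.1125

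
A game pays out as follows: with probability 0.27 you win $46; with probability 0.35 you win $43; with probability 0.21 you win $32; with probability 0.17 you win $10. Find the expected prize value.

35.89

E[payout] = 46·0.27 + 43·0.35 + 32·0.21 + 10·0.17
 = 12.42 + 15.05 + 6.72 + 1.7
 = 35.89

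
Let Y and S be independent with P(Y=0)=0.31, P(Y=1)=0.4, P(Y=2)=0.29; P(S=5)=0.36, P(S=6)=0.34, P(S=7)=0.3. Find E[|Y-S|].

4.96

E[|Y-S|] = Σ_y Σ_s |y-s| · P(Y=y)P(S=s)
 = 5·0.1116 + 6·0.1054 + 7·0.093 + 4·0.144 + 5·0.136 + 6·0.12 + 3·0.1044 + 4·0.0986 + 5·0.087
 = 0.558 + 0.6324 + 0.651 + 0.576 + 0.68 + 0.72 + 0.3132 + 0.3944 + 0.435
 = 4.96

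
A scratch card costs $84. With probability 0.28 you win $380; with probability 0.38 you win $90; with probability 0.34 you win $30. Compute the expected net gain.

E[payout] = 380·0.28 + 90·0.38 + 30·0.34
 = 106.4 + 34.2 + 10.2
 = 150.8
Net = 150.8 - 84 = 66.8

66.8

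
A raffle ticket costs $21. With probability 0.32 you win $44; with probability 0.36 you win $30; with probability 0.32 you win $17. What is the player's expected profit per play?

9.32

E[payout] = 44·0.32 + 30·0.36 + 17·0.32
 = 14.08 + 10.8 + 5.44
 = 30.32
Net = 30.32 - 21 = 9.32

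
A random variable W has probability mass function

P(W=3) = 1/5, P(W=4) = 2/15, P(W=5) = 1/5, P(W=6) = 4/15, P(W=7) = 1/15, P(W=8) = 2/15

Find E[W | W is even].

P(W is even) = 2/15 + 4/15 + 2/15 = 8/15.
E[W | W is even] = [4·2/15 + 6·4/15 + 8·2/15] / (8/15)
 = 16/5 / (8/15)
 = 6

6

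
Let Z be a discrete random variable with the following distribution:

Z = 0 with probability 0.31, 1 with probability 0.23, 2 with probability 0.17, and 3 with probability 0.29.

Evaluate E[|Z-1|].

E[|Z-1|] = Σ |z-1|·P(Z=z)
 = 1·0.31 + 0·0.23 + 1·0.17 + 2·0.29
 = 0.31 + 0 + 0.17 + 0.58
 = 1.06

1.06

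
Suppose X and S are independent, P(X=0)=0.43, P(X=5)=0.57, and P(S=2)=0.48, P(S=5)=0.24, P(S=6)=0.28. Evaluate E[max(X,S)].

4.6608

E[max(X,S)] = Σ_x Σ_s max(x,s) · P(X=x)P(S=s)
 = 2·0.2064 + 5·0.1032 + 6·0.1204 + 5·0.2736 + 5·0.1368 + 6·0.1596
 = 0.4128 + 0.516 + 0.7224 + 1.368 + 0.684 + 0.9576
 = 4.6608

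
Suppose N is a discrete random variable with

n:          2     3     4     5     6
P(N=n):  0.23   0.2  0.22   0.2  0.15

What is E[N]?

E[N] = Σ n·P(N=n)
 = 2·0.23 + 3·0.2 + 4·0.22 + 5·0.2 + 6·0.15
 = 0.46 + 0.6 + 0.88 + 1 + 0.9
 = 3.84

3.84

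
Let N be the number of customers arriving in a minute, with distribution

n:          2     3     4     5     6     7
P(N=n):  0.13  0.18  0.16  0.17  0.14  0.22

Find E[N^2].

E[N^2] = Σ n^2·P(N=n)
 = 4·0.13 + 9·0.18 + 16·0.16 + 25·0.17 + 36·0.14 + 49·0.22
 = 0.52 + 1.62 + 2.56 + 4.25 + 5.04 + 10.78
 = 24.77

24.77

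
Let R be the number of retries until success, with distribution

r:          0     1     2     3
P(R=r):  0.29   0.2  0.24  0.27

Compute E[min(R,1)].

0.71

E[min(R,1)] = Σ min(r,1)·P(R=r)
 = 0·0.29 + 1·0.2 + 1·0.24 + 1·0.27
 = 0 + 0.2 + 0.24 + 0.27
 = 0.71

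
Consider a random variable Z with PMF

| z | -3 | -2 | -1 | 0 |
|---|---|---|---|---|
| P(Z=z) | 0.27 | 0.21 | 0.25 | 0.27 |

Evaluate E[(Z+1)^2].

1.56

E[(Z+1)^2] = Σ (z+1)^2·P(Z=z)
 = 4·0.27 + 1·0.21 + 0·0.25 + 1·0.27
 = 1.08 + 0.21 + 0 + 0.27
 = 1.56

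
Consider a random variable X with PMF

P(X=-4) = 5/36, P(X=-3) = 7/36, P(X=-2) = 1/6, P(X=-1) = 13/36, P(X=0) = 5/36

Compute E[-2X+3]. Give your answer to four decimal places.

6.6667

E[-2X+3] = Σ (-2x+3)·P(X=x)
 = 11·5/36 + 9·7/36 + 7·1/6 + 5·13/36 + 3·5/36
 = 55/36 + 7/4 + 7/6 + 65/36 + 5/12
 = 20/3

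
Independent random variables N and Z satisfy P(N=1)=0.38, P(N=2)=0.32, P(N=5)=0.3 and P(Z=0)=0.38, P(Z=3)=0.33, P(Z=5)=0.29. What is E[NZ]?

E[NZ] = Σ_n Σ_z nz · P(N=n)P(Z=z)
 = 0·0.1444 + 3·0.1254 + 5·0.1102 + 0·0.1216 + 6·0.1056 + 10·0.0928 + 0·0.114 + 15·0.099 + 25·0.087
 = 0 + 0.3762 + 0.551 + 0 + 0.6336 + 0.928 + 0 + 1.485 + 2.175
 = 6.1488

6.1488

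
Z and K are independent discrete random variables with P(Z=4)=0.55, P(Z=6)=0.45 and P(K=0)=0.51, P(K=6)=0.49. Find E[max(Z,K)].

5.439

E[max(Z,K)] = Σ_z Σ_k max(z,k) · P(Z=z)P(K=k)
 = 4·0.2805 + 6·0.2695 + 6·0.2295 + 6·0.2205
 = 1.122 + 1.617 + 1.377 + 1.323
 = 5.439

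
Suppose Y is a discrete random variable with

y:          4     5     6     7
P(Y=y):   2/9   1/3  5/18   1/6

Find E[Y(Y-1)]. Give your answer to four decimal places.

24.6667

E[Y(Y-1)] = Σ y(y-1)·P(Y=y)
 = 12·2/9 + 20·1/3 + 30·5/18 + 42·1/6
 = 8/3 + 20/3 + 25/3 + 7
 = 74/3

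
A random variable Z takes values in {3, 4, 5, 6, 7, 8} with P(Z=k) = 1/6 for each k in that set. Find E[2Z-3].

E[2Z-3] = Σ (2z-3)·P(Z=z)
 = 3·1/6 + 5·1/6 + 7·1/6 + 9·1/6 + 11·1/6 + 13·1/6
 = 1/2 + 5/6 + 7/6 + 3/2 + 11/6 + 13/6
 = 8

8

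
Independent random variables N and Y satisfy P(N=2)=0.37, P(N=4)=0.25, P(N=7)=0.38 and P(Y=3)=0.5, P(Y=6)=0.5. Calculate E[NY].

19.8

E[NY] = Σ_n Σ_y ny · P(N=n)P(Y=y)
 = 6·0.185 + 12·0.185 + 12·0.125 + 24·0.125 + 21·0.19 + 42·0.19
 = 1.11 + 2.22 + 1.5 + 3 + 3.99 + 7.98
 = 19.8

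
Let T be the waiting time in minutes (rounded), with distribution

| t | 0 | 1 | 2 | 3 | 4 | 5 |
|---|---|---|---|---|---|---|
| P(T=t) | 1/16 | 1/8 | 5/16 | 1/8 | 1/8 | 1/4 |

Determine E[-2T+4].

E[-2T+4] = Σ (-2t+4)·P(T=t)
 = 4·1/16 + 2·1/8 + 0·5/16 + (-2)·1/8 + (-4)·1/8 + (-6)·1/4
 = 1/4 + 1/4 + 0 + (-1/4) + (-1/2) + (-3/2)
 = -7/4

-1.75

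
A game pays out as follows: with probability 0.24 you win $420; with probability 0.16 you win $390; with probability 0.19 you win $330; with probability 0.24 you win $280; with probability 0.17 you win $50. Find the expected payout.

E[payout] = 420·0.24 + 390·0.16 + 330·0.19 + 280·0.24 + 50·0.17
 = 100.8 + 62.4 + 62.7 + 67.2 + 8.5
 = 301.6

301.6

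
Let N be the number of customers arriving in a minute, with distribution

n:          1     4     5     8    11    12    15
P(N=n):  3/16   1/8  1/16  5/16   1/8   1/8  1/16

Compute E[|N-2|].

5.6875

E[|N-2|] = Σ |n-2|·P(N=n)
 = 1·3/16 + 2·1/8 + 3·1/16 + 6·5/16 + 9·1/8 + 10·1/8 + 13·1/16
 = 3/16 + 1/4 + 3/16 + 15/8 + 9/8 + 5/4 + 13/16
 = 91/16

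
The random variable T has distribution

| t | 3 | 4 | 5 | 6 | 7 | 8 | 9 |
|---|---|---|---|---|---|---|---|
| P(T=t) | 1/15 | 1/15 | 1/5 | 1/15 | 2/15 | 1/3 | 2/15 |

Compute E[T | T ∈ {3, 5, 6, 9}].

6

P(T ∈ {3, 5, 6, 9}) = 1/15 + 1/5 + 1/15 + 2/15 = 7/15.
E[T | T ∈ {3, 5, 6, 9}] = [3·1/15 + 5·1/5 + 6·1/15 + 9·2/15] / (7/15)
 = 14/5 / (7/15)
 = 6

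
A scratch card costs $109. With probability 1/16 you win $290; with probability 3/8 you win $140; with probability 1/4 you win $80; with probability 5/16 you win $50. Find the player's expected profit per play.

E[payout] = 290·1/16 + 140·3/8 + 80·1/4 + 50·5/16
 = 145/8 + 105/2 + 20 + 125/8
 = 425/4
Net = 425/4 - 109 = -11/4

-2.75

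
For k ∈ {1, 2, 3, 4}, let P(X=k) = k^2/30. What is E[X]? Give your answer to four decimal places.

3.3333

E[X] = Σ x·P(X=x)
 = 1·1/30 + 2·2/15 + 3·3/10 + 4·8/15
 = 1/30 + 4/15 + 9/10 + 32/15
 = 10/3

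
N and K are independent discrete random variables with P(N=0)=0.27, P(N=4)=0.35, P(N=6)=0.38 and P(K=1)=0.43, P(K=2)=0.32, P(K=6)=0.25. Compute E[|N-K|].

E[|N-K|] = Σ_n Σ_k |n-k| · P(N=n)P(K=k)
 = 1·0.1161 + 2·0.0864 + 6·0.0675 + 3·0.1505 + 2·0.112 + 2·0.0875 + 5·0.1634 + 4·0.1216 + 0·0.095
 = 0.1161 + 0.1728 + 0.405 + 0.4515 + 0.224 + 0.175 + 0.817 + 0.4864 + 0
 = 2.8478

2.8478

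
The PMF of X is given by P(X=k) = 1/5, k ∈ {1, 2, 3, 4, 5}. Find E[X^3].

E[X^3] = Σ x^3·P(X=x)
 = 1·1/5 + 8·1/5 + 27·1/5 + 64·1/5 + 125·1/5
 = 1/5 + 8/5 + 27/5 + 64/5 + 25
 = 45

45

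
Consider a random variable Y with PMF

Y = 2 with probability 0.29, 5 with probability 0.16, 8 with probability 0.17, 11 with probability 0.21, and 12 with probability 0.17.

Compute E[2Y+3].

17.18

E[2Y+3] = Σ (2y+3)·P(Y=y)
 = 7·0.29 + 13·0.16 + 19·0.17 + 25·0.21 + 27·0.17
 = 2.03 + 2.08 + 3.23 + 5.25 + 4.59
 = 17.18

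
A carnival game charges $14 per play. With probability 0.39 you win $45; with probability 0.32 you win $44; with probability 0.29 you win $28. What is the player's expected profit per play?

E[payout] = 45·0.39 + 44·0.32 + 28·0.29
 = 17.55 + 14.08 + 8.12
 = 39.75
Net = 39.75 - 14 = 25.75

25.75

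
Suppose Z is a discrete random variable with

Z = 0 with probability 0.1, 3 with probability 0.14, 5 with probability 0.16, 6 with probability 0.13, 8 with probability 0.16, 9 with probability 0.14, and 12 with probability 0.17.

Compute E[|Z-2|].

4.98

E[|Z-2|] = Σ |z-2|·P(Z=z)
 = 2·0.1 + 1·0.14 + 3·0.16 + 4·0.13 + 6·0.16 + 7·0.14 + 10·0.17
 = 0.2 + 0.14 + 0.48 + 0.52 + 0.96 + 0.98 + 1.7
 = 4.98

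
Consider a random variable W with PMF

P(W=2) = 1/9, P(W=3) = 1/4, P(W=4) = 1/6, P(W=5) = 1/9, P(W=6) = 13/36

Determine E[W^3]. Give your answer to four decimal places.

110.1944

E[W^3] = Σ w^3·P(W=w)
 = 8·1/9 + 27·1/4 + 64·1/6 + 125·1/9 + 216·13/36
 = 8/9 + 27/4 + 32/3 + 125/9 + 78
 = 3967/36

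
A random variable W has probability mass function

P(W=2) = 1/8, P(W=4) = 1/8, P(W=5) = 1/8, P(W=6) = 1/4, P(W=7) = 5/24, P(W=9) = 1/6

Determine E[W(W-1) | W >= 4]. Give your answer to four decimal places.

36.8571

P(W >= 4) = 1/8 + 1/8 + 1/4 + 5/24 + 1/6 = 7/8.
E[W(W-1) | W >= 4] = [12·1/8 + 20·1/8 + 30·1/4 + 42·5/24 + 72·1/6] / (7/8)
 = 129/4 / (7/8)
 = 258/7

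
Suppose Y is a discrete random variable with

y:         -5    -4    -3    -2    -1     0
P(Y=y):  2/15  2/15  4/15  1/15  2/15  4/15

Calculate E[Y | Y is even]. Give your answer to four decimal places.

P(Y is even) = 2/15 + 1/15 + 4/15 = 7/15.
E[Y | Y is even] = [(-4)·2/15 + (-2)·1/15 + 0·4/15] / (7/15)
 = -2/3 / (7/15)
 = -10/7

-1.4286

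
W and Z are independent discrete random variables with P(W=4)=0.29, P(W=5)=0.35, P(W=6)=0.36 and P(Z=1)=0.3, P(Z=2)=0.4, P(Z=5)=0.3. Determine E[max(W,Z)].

E[max(W,Z)] = Σ_w Σ_z max(w,z) · P(W=w)P(Z=z)
 = 4·0.087 + 4·0.116 + 5·0.087 + 5·0.105 + 5·0.14 + 5·0.105 + 6·0.108 + 6·0.144 + 6·0.108
 = 0.348 + 0.464 + 0.435 + 0.525 + 0.7 + 0.525 + 0.648 + 0.864 + 0.648
 = 5.157

5.157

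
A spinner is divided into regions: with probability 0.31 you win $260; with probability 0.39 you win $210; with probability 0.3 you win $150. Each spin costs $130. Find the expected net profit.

E[payout] = 260·0.31 + 210·0.39 + 150·0.3
 = 80.6 + 81.9 + 45
 = 207.5
Net = 207.5 - 130 = 77.5

77.5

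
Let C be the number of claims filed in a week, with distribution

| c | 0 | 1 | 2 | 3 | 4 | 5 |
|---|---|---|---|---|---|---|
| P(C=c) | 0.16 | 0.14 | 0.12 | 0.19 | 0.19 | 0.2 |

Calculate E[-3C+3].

E[-3C+3] = Σ (-3c+3)·P(C=c)
 = 3·0.16 + 0·0.14 + (-3)·0.12 + (-6)·0.19 + (-9)·0.19 + (-12)·0.2
 = 0.48 + 0 + (-0.36) + (-1.14) + (-1.71) + (-2.4)
 = -5.13

-5.13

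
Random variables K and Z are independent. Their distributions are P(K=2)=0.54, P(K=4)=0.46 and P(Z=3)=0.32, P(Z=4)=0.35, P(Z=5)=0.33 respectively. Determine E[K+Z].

6.93

E[K+Z] = Σ_k Σ_z (k+z) · P(K=k)P(Z=z)
 = 5·0.1728 + 6·0.189 + 7·0.1782 + 7·0.1472 + 8·0.161 + 9·0.1518
 = 0.864 + 1.134 + 1.2474 + 1.0304 + 1.288 + 1.3662
 = 6.93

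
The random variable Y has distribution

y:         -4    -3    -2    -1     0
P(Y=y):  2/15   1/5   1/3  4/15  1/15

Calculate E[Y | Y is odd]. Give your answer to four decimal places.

P(Y is odd) = 1/5 + 4/15 = 7/15.
E[Y | Y is odd] = [(-3)·1/5 + (-1)·4/15] / (7/15)
 = -13/15 / (7/15)
 = -13/7

-1.8571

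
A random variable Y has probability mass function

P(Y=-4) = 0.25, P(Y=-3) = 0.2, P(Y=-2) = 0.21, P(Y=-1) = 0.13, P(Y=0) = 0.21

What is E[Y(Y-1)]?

8.92

E[Y(Y-1)] = Σ y(y-1)·P(Y=y)
 = 20·0.25 + 12·0.2 + 6·0.21 + 2·0.13 + 0·0.21
 = 5 + 2.4 + 1.26 + 0.26 + 0
 = 8.92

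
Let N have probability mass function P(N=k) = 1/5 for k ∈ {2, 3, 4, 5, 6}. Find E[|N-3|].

E[|N-3|] = Σ |n-3|·P(N=n)
 = 1·1/5 + 0·1/5 + 1·1/5 + 2·1/5 + 3·1/5
 = 1/5 + 0 + 1/5 + 2/5 + 3/5
 = 7/5

1.4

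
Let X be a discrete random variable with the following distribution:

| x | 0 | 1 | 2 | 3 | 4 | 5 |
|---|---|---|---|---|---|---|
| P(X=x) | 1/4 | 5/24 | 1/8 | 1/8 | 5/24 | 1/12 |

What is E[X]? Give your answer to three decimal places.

2.083

E[X] = Σ x·P(X=x)
 = 0·1/4 + 1·5/24 + 2·1/8 + 3·1/8 + 4·5/24 + 5·1/12
 = 0 + 5/24 + 1/4 + 3/8 + 5/6 + 5/12
 = 25/12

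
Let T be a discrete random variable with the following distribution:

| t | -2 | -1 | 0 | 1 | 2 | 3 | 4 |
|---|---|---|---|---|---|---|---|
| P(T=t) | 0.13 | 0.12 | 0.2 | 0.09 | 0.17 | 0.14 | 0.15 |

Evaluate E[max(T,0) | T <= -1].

P(T <= -1) = 0.13 + 0.12 = 0.25.
E[max(T,0) | T <= -1] = [0·0.13 + 0·0.12] / 0.25
 = 0 / 0.25
 = 0

0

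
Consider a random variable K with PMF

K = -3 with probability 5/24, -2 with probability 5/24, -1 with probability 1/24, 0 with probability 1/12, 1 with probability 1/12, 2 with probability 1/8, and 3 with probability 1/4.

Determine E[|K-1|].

2.25

E[|K-1|] = Σ |k-1|·P(K=k)
 = 4·5/24 + 3·5/24 + 2·1/24 + 1·1/12 + 0·1/12 + 1·1/8 + 2·1/4
 = 5/6 + 5/8 + 1/12 + 1/12 + 0 + 1/8 + 1/2
 = 9/4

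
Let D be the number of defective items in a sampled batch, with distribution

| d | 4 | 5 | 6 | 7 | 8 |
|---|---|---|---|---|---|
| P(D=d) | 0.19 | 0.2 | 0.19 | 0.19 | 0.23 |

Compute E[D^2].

38.91

E[D^2] = Σ d^2·P(D=d)
 = 16·0.19 + 25·0.2 + 36·0.19 + 49·0.19 + 64·0.23
 = 3.04 + 5 + 6.84 + 9.31 + 14.72
 = 38.91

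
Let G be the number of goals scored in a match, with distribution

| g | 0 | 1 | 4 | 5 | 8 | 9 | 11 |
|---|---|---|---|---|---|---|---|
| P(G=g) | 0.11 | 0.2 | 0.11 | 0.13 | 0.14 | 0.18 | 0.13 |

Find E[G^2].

44.48

E[G^2] = Σ g^2·P(G=g)
 = 0·0.11 + 1·0.2 + 16·0.11 + 25·0.13 + 64·0.14 + 81·0.18 + 121·0.13
 = 0 + 0.2 + 1.76 + 3.25 + 8.96 + 14.58 + 15.73
 = 44.48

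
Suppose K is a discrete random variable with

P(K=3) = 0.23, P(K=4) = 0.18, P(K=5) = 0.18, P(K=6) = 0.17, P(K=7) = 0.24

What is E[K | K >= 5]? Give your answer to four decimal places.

6.1017

P(K >= 5) = 0.18 + 0.17 + 0.24 = 0.59.
E[K | K >= 5] = [5·0.18 + 6·0.17 + 7·0.24] / 0.59
 = 3.6 / 0.59
 = 360/59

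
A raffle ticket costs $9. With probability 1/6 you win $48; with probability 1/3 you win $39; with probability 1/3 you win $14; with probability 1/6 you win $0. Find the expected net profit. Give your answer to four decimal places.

E[payout] = 48·1/6 + 39·1/3 + 14·1/3 + 0·1/6
 = 8 + 13 + 14/3 + 0
 = 77/3
Net = 77/3 - 9 = 50/3

16.6667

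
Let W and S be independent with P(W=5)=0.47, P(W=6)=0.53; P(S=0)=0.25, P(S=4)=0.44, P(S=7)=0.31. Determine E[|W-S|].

E[|W-S|] = Σ_w Σ_s |w-s| · P(W=w)P(S=s)
 = 5·0.1175 + 1·0.2068 + 2·0.1457 + 6·0.1325 + 2·0.2332 + 1·0.1643
 = 0.5875 + 0.2068 + 0.2914 + 0.795 + 0.4664 + 0.1643
 = 2.5114

2.5114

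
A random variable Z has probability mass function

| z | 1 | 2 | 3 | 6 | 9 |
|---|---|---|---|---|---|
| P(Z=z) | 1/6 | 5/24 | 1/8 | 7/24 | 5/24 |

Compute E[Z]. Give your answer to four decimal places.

E[Z] = Σ z·P(Z=z)
 = 1·1/6 + 2·5/24 + 3·1/8 + 6·7/24 + 9·5/24
 = 1/6 + 5/12 + 3/8 + 7/4 + 15/8
 = 55/12

4.5833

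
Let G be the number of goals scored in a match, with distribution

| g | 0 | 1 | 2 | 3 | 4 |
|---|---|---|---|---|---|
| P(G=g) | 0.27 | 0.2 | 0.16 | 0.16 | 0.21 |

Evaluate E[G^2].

5.64

E[G^2] = Σ g^2·P(G=g)
 = 0·0.27 + 1·0.2 + 4·0.16 + 9·0.16 + 16·0.21
 = 0 + 0.2 + 0.64 + 1.44 + 3.36
 = 5.64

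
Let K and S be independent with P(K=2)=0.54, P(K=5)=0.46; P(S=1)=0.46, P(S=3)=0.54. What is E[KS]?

E[KS] = Σ_k Σ_s ks · P(K=k)P(S=s)
 = 2·0.2484 + 6·0.2916 + 5·0.2116 + 15·0.2484
 = 0.4968 + 1.7496 + 1.058 + 3.726
 = 7.0304

7.0304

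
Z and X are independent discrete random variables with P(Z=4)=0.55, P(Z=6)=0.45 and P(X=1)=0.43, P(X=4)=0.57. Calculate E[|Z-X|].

2.19

E[|Z-X|] = Σ_z Σ_x |z-x| · P(Z=z)P(X=x)
 = 3·0.2365 + 0·0.3135 + 5·0.1935 + 2·0.2565
 = 0.7095 + 0 + 0.9675 + 0.513
 = 2.19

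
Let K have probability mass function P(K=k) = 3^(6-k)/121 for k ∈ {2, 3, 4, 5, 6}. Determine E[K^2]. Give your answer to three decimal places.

6.793

E[K^2] = Σ k^2·P(K=k)
 = 4·81/121 + 9·27/121 + 16·9/121 + 25·3/121 + 36·1/121
 = 324/121 + 243/121 + 144/121 + 75/121 + 36/121
 = 822/121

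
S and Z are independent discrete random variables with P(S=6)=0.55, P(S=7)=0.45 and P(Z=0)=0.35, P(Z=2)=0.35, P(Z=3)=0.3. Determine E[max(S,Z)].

E[max(S,Z)] = Σ_s Σ_z max(s,z) · P(S=s)P(Z=z)
 = 6·0.1925 + 6·0.1925 + 6·0.165 + 7·0.1575 + 7·0.1575 + 7·0.135
 = 1.155 + 1.155 + 0.99 + 1.1025 + 1.1025 + 0.945
 = 6.45

6.45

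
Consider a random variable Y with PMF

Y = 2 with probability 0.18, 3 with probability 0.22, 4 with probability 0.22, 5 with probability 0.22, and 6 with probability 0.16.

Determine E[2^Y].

E[2^Y] = Σ 2^y·P(Y=y)
 = 4·0.18 + 8·0.22 + 16·0.22 + 32·0.22 + 64·0.16
 = 0.72 + 1.76 + 3.52 + 7.04 + 10.24
 = 23.28

23.28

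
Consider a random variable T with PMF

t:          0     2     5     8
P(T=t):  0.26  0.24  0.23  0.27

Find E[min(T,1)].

E[min(T,1)] = Σ min(t,1)·P(T=t)
 = 0·0.26 + 1·0.24 + 1·0.23 + 1·0.27
 = 0 + 0.24 + 0.23 + 0.27
 = 0.74

0.74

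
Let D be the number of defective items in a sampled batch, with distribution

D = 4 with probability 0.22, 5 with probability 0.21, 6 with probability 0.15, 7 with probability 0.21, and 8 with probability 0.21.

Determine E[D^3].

E[D^3] = Σ d^3·P(D=d)
 = 64·0.22 + 125·0.21 + 216·0.15 + 343·0.21 + 512·0.21
 = 14.08 + 26.25 + 32.4 + 72.03 + 107.52
 = 252.28

252.28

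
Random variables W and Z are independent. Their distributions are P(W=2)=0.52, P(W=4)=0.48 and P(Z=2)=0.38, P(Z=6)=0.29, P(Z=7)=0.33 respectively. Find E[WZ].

14.2376

E[WZ] = Σ_w Σ_z wz · P(W=w)P(Z=z)
 = 4·0.1976 + 12·0.1508 + 14·0.1716 + 8·0.1824 + 24·0.1392 + 28·0.1584
 = 0.7904 + 1.8096 + 2.4024 + 1.4592 + 3.3408 + 4.4352
 = 14.2376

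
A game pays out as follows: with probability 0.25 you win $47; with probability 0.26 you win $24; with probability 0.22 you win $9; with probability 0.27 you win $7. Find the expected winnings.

21.86

E[payout] = 47·0.25 + 24·0.26 + 9·0.22 + 7·0.27
 = 11.75 + 6.24 + 1.98 + 1.89
 = 21.86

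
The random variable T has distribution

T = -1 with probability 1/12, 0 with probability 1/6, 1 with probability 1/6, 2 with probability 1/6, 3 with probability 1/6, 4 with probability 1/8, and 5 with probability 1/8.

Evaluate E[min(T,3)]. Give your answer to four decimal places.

1.6667

E[min(T,3)] = Σ min(t,3)·P(T=t)
 = (-1)·1/12 + 0·1/6 + 1·1/6 + 2·1/6 + 3·1/6 + 3·1/8 + 3·1/8
 = (-1/12) + 0 + 1/6 + 1/3 + 1/2 + 3/8 + 3/8
 = 5/3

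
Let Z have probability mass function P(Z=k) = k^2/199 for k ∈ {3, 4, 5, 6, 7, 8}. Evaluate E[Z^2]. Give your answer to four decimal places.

43.9950

E[Z^2] = Σ z^2·P(Z=z)
 = 9·9/199 + 16·16/199 + 25·25/199 + 36·36/199 + 49·49/199 + 64·64/199
 = 81/199 + 256/199 + 625/199 + 1296/199 + 2401/199 + 4096/199
 = 8755/199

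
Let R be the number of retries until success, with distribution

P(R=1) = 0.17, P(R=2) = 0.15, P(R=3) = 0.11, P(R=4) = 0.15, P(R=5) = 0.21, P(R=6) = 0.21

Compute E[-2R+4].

E[-2R+4] = Σ (-2r+4)·P(R=r)
 = 2·0.17 + 0·0.15 + (-2)·0.11 + (-4)·0.15 + (-6)·0.21 + (-8)·0.21
 = 0.34 + 0 + (-0.22) + (-0.6) + (-1.26) + (-1.68)
 = -3.42

-3.42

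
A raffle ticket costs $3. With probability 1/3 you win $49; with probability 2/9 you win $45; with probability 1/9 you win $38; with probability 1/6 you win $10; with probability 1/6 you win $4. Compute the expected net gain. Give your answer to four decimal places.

E[payout] = 49·1/3 + 45·2/9 + 38·1/9 + 10·1/6 + 4·1/6
 = 49/3 + 10 + 38/9 + 5/3 + 2/3
 = 296/9
Net = 296/9 - 3 = 269/9

29.8889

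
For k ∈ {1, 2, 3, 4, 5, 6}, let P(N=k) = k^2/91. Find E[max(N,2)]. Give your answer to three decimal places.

E[max(N,2)] = Σ max(n,2)·P(N=n)
 = 2·1/91 + 2·4/91 + 3·9/91 + 4·16/91 + 5·25/91 + 6·36/91
 = 2/91 + 8/91 + 27/91 + 64/91 + 125/91 + 216/91
 = 34/7

4.857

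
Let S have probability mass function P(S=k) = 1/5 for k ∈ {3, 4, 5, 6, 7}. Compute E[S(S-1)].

22

E[S(S-1)] = Σ s(s-1)·P(S=s)
 = 6·1/5 + 12·1/5 + 20·1/5 + 30·1/5 + 42·1/5
 = 6/5 + 12/5 + 4 + 6 + 42/5
 = 22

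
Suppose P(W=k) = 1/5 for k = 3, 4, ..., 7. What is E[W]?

5

E[W] = Σ w·P(W=w)
 = 3·1/5 + 4·1/5 + 5·1/5 + 6·1/5 + 7·1/5
 = 3/5 + 4/5 + 1 + 6/5 + 7/5
 = 5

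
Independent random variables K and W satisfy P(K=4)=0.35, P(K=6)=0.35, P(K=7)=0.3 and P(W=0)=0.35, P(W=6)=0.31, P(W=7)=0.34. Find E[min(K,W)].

E[min(K,W)] = Σ_k Σ_w min(k,w) · P(K=k)P(W=w)
 = 0·0.1225 + 4·0.1085 + 4·0.119 + 0·0.1225 + 6·0.1085 + 6·0.119 + 0·0.105 + 6·0.093 + 7·0.102
 = 0 + 0.434 + 0.476 + 0 + 0.651 + 0.714 + 0 + 0.558 + 0.714
 = 3.547

3.547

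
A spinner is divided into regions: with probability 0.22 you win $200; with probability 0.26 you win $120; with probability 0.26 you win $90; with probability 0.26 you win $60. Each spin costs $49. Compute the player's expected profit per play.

65.2

E[payout] = 200·0.22 + 120·0.26 + 90·0.26 + 60·0.26
 = 44 + 31.2 + 23.4 + 15.6
 = 114.2
Net = 114.2 - 49 = 65.2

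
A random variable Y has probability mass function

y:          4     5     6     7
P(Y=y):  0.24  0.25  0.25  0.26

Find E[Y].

5.53

E[Y] = Σ y·P(Y=y)
 = 4·0.24 + 5·0.25 + 6·0.25 + 7·0.26
 = 0.96 + 1.25 + 1.5 + 1.82
 = 5.53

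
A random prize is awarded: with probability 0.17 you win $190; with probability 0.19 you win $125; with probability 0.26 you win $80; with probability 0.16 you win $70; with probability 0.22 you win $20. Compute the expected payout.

92.45

E[payout] = 190·0.17 + 125·0.19 + 80·0.26 + 70·0.16 + 20·0.22
 = 32.3 + 23.75 + 20.8 + 11.2 + 4.4
 = 92.45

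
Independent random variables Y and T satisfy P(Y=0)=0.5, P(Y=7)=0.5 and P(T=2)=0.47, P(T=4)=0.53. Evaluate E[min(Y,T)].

E[min(Y,T)] = Σ_y Σ_t min(y,t) · P(Y=y)P(T=t)
 = 0·0.235 + 0·0.265 + 2·0.235 + 4·0.265
 = 0 + 0 + 0.47 + 1.06
 = 1.53

1.53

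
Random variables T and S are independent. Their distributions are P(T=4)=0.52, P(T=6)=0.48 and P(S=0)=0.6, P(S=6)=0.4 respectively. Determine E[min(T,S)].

1.984

E[min(T,S)] = Σ_t Σ_s min(t,s) · P(T=t)P(S=s)
 = 0·0.312 + 4·0.208 + 0·0.288 + 6·0.192
 = 0 + 0.832 + 0 + 1.152
 = 1.984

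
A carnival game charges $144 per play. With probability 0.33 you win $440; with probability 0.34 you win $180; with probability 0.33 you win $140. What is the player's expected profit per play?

108.6

E[payout] = 440·0.33 + 180·0.34 + 140·0.33
 = 145.2 + 61.2 + 46.2
 = 252.6
Net = 252.6 - 144 = 108.6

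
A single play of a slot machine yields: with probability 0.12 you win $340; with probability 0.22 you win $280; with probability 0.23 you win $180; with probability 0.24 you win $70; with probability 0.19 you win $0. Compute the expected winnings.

E[payout] = 340·0.12 + 280·0.22 + 180·0.23 + 70·0.24 + 0·0.19
 = 40.8 + 61.6 + 41.4 + 16.8 + 0
 = 160.6

160.6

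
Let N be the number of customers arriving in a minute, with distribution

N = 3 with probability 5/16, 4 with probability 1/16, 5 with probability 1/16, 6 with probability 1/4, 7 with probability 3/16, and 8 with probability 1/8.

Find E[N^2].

E[N^2] = Σ n^2·P(N=n)
 = 9·5/16 + 16·1/16 + 25·1/16 + 36·1/4 + 49·3/16 + 64·1/8
 = 45/16 + 1 + 25/16 + 9 + 147/16 + 8
 = 505/16

31.5625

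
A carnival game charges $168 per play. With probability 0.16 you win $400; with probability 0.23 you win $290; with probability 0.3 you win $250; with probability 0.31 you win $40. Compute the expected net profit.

50.1

E[payout] = 400·0.16 + 290·0.23 + 250·0.3 + 40·0.31
 = 64 + 66.7 + 75 + 12.4
 = 218.1
Net = 218.1 - 168 = 50.1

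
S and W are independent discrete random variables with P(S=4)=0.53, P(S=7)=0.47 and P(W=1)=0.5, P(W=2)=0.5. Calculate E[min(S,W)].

E[min(S,W)] = Σ_s Σ_w min(s,w) · P(S=s)P(W=w)
 = 1·0.265 + 2·0.265 + 1·0.235 + 2·0.235
 = 0.265 + 0.53 + 0.235 + 0.47
 = 1.5

1.5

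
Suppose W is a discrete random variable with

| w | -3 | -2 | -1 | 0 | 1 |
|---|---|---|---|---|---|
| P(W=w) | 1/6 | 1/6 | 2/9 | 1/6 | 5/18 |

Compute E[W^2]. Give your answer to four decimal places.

2.6667

E[W^2] = Σ w^2·P(W=w)
 = 9·1/6 + 4·1/6 + 1·2/9 + 0·1/6 + 1·5/18
 = 3/2 + 2/3 + 2/9 + 0 + 5/18
 = 8/3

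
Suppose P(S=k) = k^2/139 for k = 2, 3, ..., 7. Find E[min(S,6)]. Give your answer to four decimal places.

E[min(S,6)] = Σ min(s,6)·P(S=s)
 = 2·4/139 + 3·9/139 + 4·16/139 + 5·25/139 + 6·36/139 + 6·49/139
 = 8/139 + 27/139 + 64/139 + 125/139 + 216/139 + 294/139
 = 734/139

5.2806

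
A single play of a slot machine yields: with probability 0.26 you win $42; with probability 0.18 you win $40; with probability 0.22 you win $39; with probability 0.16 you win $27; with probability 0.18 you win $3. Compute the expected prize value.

31.56

E[payout] = 42·0.26 + 40·0.18 + 39·0.22 + 27·0.16 + 3·0.18
 = 10.92 + 7.2 + 8.58 + 4.32 + 0.54
 = 31.56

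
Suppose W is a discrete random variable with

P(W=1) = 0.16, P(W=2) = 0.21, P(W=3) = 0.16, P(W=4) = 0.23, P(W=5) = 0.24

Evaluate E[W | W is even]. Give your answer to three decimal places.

P(W is even) = 0.21 + 0.23 = 0.44.
E[W | W is even] = [2·0.21 + 4·0.23] / 0.44
 = 1.34 / 0.44
 = 67/22

3.045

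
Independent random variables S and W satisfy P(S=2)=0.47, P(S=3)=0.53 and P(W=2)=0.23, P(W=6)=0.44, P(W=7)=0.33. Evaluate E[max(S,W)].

5.5319

E[max(S,W)] = Σ_s Σ_w max(s,w) · P(S=s)P(W=w)
 = 2·0.1081 + 6·0.2068 + 7·0.1551 + 3·0.1219 + 6·0.2332 + 7·0.1749
 = 0.2162 + 1.2408 + 1.0857 + 0.3657 + 1.3992 + 1.2243
 = 5.5319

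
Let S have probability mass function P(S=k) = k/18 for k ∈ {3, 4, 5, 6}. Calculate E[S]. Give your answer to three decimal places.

E[S] = Σ s·P(S=s)
 = 3·1/6 + 4·2/9 + 5·5/18 + 6·1/3
 = 1/2 + 8/9 + 25/18 + 2
 = 43/9

4.778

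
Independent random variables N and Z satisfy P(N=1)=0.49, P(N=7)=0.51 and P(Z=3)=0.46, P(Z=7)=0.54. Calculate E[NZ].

20.9496

E[NZ] = Σ_n Σ_z nz · P(N=n)P(Z=z)
 = 3·0.2254 + 7·0.2646 + 21·0.2346 + 49·0.2754
 = 0.6762 + 1.8522 + 4.9266 + 13.4946
 = 20.9496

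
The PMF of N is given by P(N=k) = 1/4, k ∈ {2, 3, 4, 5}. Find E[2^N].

15

E[2^N] = Σ 2^n·P(N=n)
 = 4·1/4 + 8·1/4 + 16·1/4 + 32·1/4
 = 1 + 2 + 4 + 8
 = 15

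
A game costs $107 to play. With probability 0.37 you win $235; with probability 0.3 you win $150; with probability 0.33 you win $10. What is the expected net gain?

E[payout] = 235·0.37 + 150·0.3 + 10·0.33
 = 86.95 + 45 + 3.3
 = 135.25
Net = 135.25 - 107 = 28.25

28.25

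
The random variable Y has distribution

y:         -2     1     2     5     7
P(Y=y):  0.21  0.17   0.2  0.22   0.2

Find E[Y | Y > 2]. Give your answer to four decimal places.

P(Y > 2) = 0.22 + 0.2 = 0.42.
E[Y | Y > 2] = [5·0.22 + 7·0.2] / 0.42
 = 2.5 / 0.42
 = 125/21

5.9524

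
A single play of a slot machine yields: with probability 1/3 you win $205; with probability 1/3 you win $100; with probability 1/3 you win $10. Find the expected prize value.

E[payout] = 205·1/3 + 100·1/3 + 10·1/3
 = 205/3 + 100/3 + 10/3
 = 105

105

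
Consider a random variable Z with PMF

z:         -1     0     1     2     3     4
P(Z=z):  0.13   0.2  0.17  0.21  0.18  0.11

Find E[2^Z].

4.645

E[2^Z] = Σ 2^z·P(Z=z)
 = 0.5·0.13 + 1·0.2 + 2·0.17 + 4·0.21 + 8·0.18 + 16·0.11
 = 0.065 + 0.2 + 0.34 + 0.84 + 1.44 + 1.76
 = 4.645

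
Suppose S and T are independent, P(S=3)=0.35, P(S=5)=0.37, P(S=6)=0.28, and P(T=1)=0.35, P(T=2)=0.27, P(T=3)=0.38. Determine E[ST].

E[ST] = Σ_s Σ_t st · P(S=s)P(T=t)
 = 3·0.1225 + 6·0.0945 + 9·0.133 + 5·0.1295 + 10·0.0999 + 15·0.1406 + 6·0.098 + 12·0.0756 + 18·0.1064
 = 0.3675 + 0.567 + 1.197 + 0.6475 + 0.999 + 2.109 + 0.588 + 0.9072 + 1.9152
 = 9.2974

9.2974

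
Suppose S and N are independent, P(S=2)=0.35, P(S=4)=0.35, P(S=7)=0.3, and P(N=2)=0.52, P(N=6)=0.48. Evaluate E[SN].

E[SN] = Σ_s Σ_n sn · P(S=s)P(N=n)
 = 4·0.182 + 12·0.168 + 8·0.182 + 24·0.168 + 14·0.156 + 42·0.144
 = 0.728 + 2.016 + 1.456 + 4.032 + 2.184 + 6.048
 = 16.464

16.464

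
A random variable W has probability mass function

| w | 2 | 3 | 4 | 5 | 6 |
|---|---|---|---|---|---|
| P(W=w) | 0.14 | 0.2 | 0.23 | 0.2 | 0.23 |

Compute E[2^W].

26.96

E[2^W] = Σ 2^w·P(W=w)
 = 4·0.14 + 8·0.2 + 16·0.23 + 32·0.2 + 64·0.23
 = 0.56 + 1.6 + 3.68 + 6.4 + 14.72
 = 26.96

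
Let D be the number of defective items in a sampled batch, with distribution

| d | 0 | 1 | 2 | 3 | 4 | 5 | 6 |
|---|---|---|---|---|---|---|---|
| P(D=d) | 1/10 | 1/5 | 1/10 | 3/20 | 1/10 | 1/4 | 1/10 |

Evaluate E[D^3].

E[D^3] = Σ d^3·P(D=d)
 = 0·1/10 + 1·1/5 + 8·1/10 + 27·3/20 + 64·1/10 + 125·1/4 + 216·1/10
 = 0 + 1/5 + 4/5 + 81/20 + 32/5 + 125/4 + 108/5
 = 643/10

64.3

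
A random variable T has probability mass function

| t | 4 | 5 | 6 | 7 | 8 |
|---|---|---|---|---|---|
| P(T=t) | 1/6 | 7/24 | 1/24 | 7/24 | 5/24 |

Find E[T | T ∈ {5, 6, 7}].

P(T ∈ {5, 6, 7}) = 7/24 + 1/24 + 7/24 = 5/8.
E[T | T ∈ {5, 6, 7}] = [5·7/24 + 6·1/24 + 7·7/24] / (5/8)
 = 15/4 / (5/8)
 = 6

6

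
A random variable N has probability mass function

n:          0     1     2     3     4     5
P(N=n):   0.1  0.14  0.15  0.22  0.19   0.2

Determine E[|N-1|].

E[|N-1|] = Σ |n-1|·P(N=n)
 = 1·0.1 + 0·0.14 + 1·0.15 + 2·0.22 + 3·0.19 + 4·0.2
 = 0.1 + 0 + 0.15 + 0.44 + 0.57 + 0.8
 = 2.06

2.06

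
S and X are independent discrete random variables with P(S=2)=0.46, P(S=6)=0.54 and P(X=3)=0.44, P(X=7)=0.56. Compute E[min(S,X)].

3.4472

E[min(S,X)] = Σ_s Σ_x min(s,x) · P(S=s)P(X=x)
 = 2·0.2024 + 2·0.2576 + 3·0.2376 + 6·0.3024
 = 0.4048 + 0.5152 + 0.7128 + 1.8144
 = 3.4472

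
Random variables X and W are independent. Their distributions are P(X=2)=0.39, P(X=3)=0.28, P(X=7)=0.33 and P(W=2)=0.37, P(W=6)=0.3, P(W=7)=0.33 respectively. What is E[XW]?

E[XW] = Σ_x Σ_w xw · P(X=x)P(W=w)
 = 4·0.1443 + 12·0.117 + 14·0.1287 + 6·0.1036 + 18·0.084 + 21·0.0924 + 14·0.1221 + 42·0.099 + 49·0.1089
 = 0.5772 + 1.404 + 1.8018 + 0.6216 + 1.512 + 1.9404 + 1.7094 + 4.158 + 5.3361
 = 19.0605

19.0605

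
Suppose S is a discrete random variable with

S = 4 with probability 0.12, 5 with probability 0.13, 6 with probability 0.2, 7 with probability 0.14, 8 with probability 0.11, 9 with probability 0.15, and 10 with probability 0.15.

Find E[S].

E[S] = Σ s·P(S=s)
 = 4·0.12 + 5·0.13 + 6·0.2 + 7·0.14 + 8·0.11 + 9·0.15 + 10·0.15
 = 0.48 + 0.65 + 1.2 + 0.98 + 0.88 + 1.35 + 1.5
 = 7.04

7.04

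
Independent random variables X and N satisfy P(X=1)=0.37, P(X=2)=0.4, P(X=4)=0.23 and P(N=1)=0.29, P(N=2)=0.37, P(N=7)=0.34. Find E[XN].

E[XN] = Σ_x Σ_n xn · P(X=x)P(N=n)
 = 1·0.1073 + 2·0.1369 + 7·0.1258 + 2·0.116 + 4·0.148 + 14·0.136 + 4·0.0667 + 8·0.0851 + 28·0.0782
 = 0.1073 + 0.2738 + 0.8806 + 0.232 + 0.592 + 1.904 + 0.2668 + 0.6808 + 2.1896
 = 7.1269

7.1269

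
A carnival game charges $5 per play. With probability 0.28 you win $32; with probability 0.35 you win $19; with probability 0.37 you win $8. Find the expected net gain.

13.57

E[payout] = 32·0.28 + 19·0.35 + 8·0.37
 = 8.96 + 6.65 + 2.96
 = 18.57
Net = 18.57 - 5 = 13.57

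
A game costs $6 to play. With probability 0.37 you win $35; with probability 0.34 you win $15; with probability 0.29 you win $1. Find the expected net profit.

12.34

E[payout] = 35·0.37 + 15·0.34 + 1·0.29
 = 12.95 + 5.1 + 0.29
 = 18.34
Net = 18.34 - 6 = 12.34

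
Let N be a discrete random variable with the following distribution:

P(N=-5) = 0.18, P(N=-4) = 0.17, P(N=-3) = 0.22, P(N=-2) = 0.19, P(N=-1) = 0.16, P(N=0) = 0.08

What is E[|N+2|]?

E[|N+2|] = Σ |n+2|·P(N=n)
 = 3·0.18 + 2·0.17 + 1·0.22 + 0·0.19 + 1·0.16 + 2·0.08
 = 0.54 + 0.34 + 0.22 + 0 + 0.16 + 0.16
 = 1.42

1.42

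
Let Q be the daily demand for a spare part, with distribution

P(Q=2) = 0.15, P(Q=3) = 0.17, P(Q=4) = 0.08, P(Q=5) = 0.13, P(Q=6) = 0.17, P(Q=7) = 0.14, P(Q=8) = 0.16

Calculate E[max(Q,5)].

5.93

E[max(Q,5)] = Σ max(q,5)·P(Q=q)
 = 5·0.15 + 5·0.17 + 5·0.08 + 5·0.13 + 6·0.17 + 7·0.14 + 8·0.16
 = 0.75 + 0.85 + 0.4 + 0.65 + 1.02 + 0.98 + 1.28
 = 5.93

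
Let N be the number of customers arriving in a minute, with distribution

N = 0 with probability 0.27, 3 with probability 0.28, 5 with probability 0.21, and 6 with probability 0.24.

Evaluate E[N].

3.33

E[N] = Σ n·P(N=n)
 = 0·0.27 + 3·0.28 + 5·0.21 + 6·0.24
 = 0 + 0.84 + 1.05 + 1.44
 = 3.33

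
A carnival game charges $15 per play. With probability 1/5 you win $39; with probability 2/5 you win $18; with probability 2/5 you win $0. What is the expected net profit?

E[payout] = 39·1/5 + 18·2/5 + 0·2/5
 = 39/5 + 36/5 + 0
 = 15
Net = 15 - 15 = 0

0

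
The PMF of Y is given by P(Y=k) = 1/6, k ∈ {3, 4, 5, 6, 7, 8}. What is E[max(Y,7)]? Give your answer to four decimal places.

7.1667

E[max(Y,7)] = Σ max(y,7)·P(Y=y)
 = 7·1/6 + 7·1/6 + 7·1/6 + 7·1/6 + 7·1/6 + 8·1/6
 = 7/6 + 7/6 + 7/6 + 7/6 + 7/6 + 4/3
 = 43/6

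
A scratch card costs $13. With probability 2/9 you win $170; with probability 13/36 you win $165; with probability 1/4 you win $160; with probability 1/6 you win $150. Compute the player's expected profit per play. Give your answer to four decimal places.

149.3611

E[payout] = 170·2/9 + 165·13/36 + 160·1/4 + 150·1/6
 = 340/9 + 715/12 + 40 + 25
 = 5845/36
Net = 5845/36 - 13 = 5377/36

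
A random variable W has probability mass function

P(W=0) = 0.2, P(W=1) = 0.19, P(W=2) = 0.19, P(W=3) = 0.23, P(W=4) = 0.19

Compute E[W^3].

20.08

E[W^3] = Σ w^3·P(W=w)
 = 0·0.2 + 1·0.19 + 8·0.19 + 27·0.23 + 64·0.19
 = 0 + 0.19 + 1.52 + 6.21 + 12.16
 = 20.08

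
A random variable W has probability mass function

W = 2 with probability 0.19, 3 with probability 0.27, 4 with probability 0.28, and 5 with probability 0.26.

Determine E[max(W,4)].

E[max(W,4)] = Σ max(w,4)·P(W=w)
 = 4·0.19 + 4·0.27 + 4·0.28 + 5·0.26
 = 0.76 + 1.08 + 1.12 + 1.3
 = 4.26

4.26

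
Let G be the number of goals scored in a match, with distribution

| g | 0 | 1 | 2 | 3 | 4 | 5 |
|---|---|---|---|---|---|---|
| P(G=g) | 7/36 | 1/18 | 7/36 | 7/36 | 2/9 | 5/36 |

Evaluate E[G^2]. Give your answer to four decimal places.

E[G^2] = Σ g^2·P(G=g)
 = 0·7/36 + 1·1/18 + 4·7/36 + 9·7/36 + 16·2/9 + 25·5/36
 = 0 + 1/18 + 7/9 + 7/4 + 32/9 + 125/36
 = 173/18

9.6111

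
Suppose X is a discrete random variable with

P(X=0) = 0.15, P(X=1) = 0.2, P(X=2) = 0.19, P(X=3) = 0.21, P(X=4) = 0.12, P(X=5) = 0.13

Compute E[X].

2.34

E[X] = Σ x·P(X=x)
 = 0·0.15 + 1·0.2 + 2·0.19 + 3·0.21 + 4·0.12 + 5·0.13
 = 0 + 0.2 + 0.38 + 0.63 + 0.48 + 0.65
 = 2.34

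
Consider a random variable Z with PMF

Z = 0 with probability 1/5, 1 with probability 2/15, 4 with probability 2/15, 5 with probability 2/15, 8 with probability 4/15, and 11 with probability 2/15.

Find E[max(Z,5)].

E[max(Z,5)] = Σ max(z,5)·P(Z=z)
 = 5·1/5 + 5·2/15 + 5·2/15 + 5·2/15 + 8·4/15 + 11·2/15
 = 1 + 2/3 + 2/3 + 2/3 + 32/15 + 22/15
 = 33/5

6.6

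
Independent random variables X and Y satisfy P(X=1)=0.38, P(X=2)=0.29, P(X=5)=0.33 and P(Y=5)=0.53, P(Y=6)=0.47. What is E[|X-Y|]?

2.86

E[|X-Y|] = Σ_x Σ_y |x-y| · P(X=x)P(Y=y)
 = 4·0.2014 + 5·0.1786 + 3·0.1537 + 4·0.1363 + 0·0.1749 + 1·0.1551
 = 0.8056 + 0.893 + 0.4611 + 0.5452 + 0 + 0.1551
 = 2.86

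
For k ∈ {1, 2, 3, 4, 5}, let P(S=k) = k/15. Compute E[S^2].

15

E[S^2] = Σ s^2·P(S=s)
 = 1·1/15 + 4·2/15 + 9·1/5 + 16·4/15 + 25·1/3
 = 1/15 + 8/15 + 9/5 + 64/15 + 25/3
 = 15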